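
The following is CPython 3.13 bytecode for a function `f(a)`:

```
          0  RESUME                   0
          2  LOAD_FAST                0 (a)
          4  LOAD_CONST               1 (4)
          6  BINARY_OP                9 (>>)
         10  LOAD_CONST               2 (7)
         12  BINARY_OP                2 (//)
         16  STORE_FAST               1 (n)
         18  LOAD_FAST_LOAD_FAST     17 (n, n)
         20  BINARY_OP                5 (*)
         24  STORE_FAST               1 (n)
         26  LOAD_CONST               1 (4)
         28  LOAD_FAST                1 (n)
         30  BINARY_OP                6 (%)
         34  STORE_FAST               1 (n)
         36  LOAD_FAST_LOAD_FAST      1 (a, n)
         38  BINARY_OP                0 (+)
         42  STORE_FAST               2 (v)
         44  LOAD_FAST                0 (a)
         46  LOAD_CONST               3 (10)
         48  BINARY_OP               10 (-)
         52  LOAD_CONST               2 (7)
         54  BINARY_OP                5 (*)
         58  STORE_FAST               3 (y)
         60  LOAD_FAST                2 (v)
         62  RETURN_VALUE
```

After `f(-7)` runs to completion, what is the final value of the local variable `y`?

-119

LOAD_FAST a → push -7. Stack: [-7]
LOAD_CONST → push 4. Stack: [-7, 4]
BINARY_OP >> → -7 >> 4 = -1. Stack: [-1]
LOAD_CONST → push 7. Stack: [-1, 7]
BINARY_OP // → -1 // 7 = -1. Stack: [-1]
STORE_FAST n → n=-1. Stack: []
LOAD_FAST_LOAD_FAST n,n → push -1,-1. Stack: [-1, -1]
BINARY_OP * → -1 * -1 = 1. Stack: [1]
STORE_FAST n → n=1. Stack: []
LOAD_CONST → push 4. Stack: [4]
LOAD_FAST n → push 1. Stack: [4, 1]
BINARY_OP % → 4 % 1 = 0. Stack: [0]
STORE_FAST n → n=0. Stack: []
LOAD_FAST_LOAD_FAST a,n → push -7,0. Stack: [-7, 0]
BINARY_OP + → -7 + 0 = -7. Stack: [-7]
STORE_FAST v → v=-7. Stack: []
LOAD_FAST a → push -7. Stack: [-7]
LOAD_CONST → push 10. Stack: [-7, 10]
BINARY_OP - → -7 - 10 = -17. Stack: [-17]
LOAD_CONST → push 7. Stack: [-17, 7]
BINARY_OP * → -17 * 7 = -119. Stack: [-119]
STORE_FAST y → y=-119. Stack: []
LOAD_FAST v → push -7. Stack: [-7]
RETURN_VALUE → return -7.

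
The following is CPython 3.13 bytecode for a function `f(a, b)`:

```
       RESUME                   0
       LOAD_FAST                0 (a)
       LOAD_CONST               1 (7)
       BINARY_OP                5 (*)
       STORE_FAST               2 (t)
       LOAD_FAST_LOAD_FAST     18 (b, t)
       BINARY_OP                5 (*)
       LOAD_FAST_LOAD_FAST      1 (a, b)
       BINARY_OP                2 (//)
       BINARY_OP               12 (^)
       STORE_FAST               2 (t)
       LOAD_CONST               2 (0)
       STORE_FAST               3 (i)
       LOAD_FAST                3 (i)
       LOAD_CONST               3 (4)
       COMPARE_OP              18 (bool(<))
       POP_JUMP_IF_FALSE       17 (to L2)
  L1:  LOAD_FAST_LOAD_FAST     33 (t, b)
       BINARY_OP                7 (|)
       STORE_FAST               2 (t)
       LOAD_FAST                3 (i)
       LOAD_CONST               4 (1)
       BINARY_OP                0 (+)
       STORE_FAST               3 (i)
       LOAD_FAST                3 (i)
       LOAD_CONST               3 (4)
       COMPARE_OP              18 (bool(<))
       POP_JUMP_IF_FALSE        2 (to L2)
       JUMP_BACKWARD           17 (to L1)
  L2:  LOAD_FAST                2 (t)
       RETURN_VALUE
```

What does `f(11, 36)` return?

2804

LOAD_FAST a → push 11. Stack: [11]
LOAD_CONST → push 7. Stack: [11, 7]
BINARY_OP * → 11 * 7 = 77. Stack: [77]
STORE_FAST t → t=77. Stack: []
LOAD_FAST_LOAD_FAST b,t → push 36,77. Stack: [36, 77]
BINARY_OP * → 36 * 77 = 2772. Stack: [2772]
LOAD_FAST_LOAD_FAST a,b → push 11,36. Stack: [2772, 11, 36]
BINARY_OP // → 11 // 36 = 0. Stack: [2772, 0]
BINARY_OP ^ → 2772 ^ 0 = 2772. Stack: [2772]
STORE_FAST t → t=2772. Stack: []
LOAD_CONST → push 0. Stack: [0]
STORE_FAST i → i=0. Stack: []
LOAD_FAST i → push 0. Stack: [0]
LOAD_CONST → push 4. Stack: [0, 4]
COMPARE_OP bool(<) → 0 vs 4 = True. Stack: [True]
POP_JUMP_IF_FALSE → pop True; no jump. Stack: []
LOAD_FAST_LOAD_FAST t,b → push 2772,36. Stack: [2772, 36]
BINARY_OP | → 2772 | 36 = 2804. Stack: [2804]
STORE_FAST t → t=2804. Stack: []
LOAD_FAST i → push 0. Stack: [0]
LOAD_CONST → push 1. Stack: [0, 1]
BINARY_OP + → 0 + 1 = 1. Stack: [1]
STORE_FAST i → i=1. Stack: []
LOAD_FAST i → push 1. Stack: [1]
LOAD_CONST → push 4. Stack: [1, 4]
COMPARE_OP bool(<) → 1 vs 4 = True. Stack: [True]
POP_JUMP_IF_FALSE → pop True; no jump. Stack: []
LOAD_FAST_LOAD_FAST t,b → push 2804,36. Stack: [2804, 36]
BINARY_OP | → 2804 | 36 = 2804. Stack: [2804]
STORE_FAST t → t=2804. Stack: []
LOAD_FAST i → push 1. Stack: [1]
LOAD_CONST → push 1. Stack: [1, 1]
BINARY_OP + → 1 + 1 = 2. Stack: [2]
STORE_FAST i → i=2. Stack: []
LOAD_FAST i → push 2. Stack: [2]
LOAD_CONST → push 4. Stack: [2, 4]
COMPARE_OP bool(<) → 2 vs 4 = True. Stack: [True]
POP_JUMP_IF_FALSE → pop True; no jump. Stack: []
LOAD_FAST_LOAD_FAST t,b → push 2804,36. Stack: [2804, 36]
BINARY_OP | → 2804 | 36 = 2804. Stack: [2804]
STORE_FAST t → t=2804. Stack: []
LOAD_FAST i → push 2. Stack: [2]
LOAD_CONST → push 1. Stack: [2, 1]
BINARY_OP + → 2 + 1 = 3. Stack: [3]
STORE_FAST i → i=3. Stack: []
LOAD_FAST i → push 3. Stack: [3]
LOAD_CONST → push 4. Stack: [3, 4]
COMPARE_OP bool(<) → 3 vs 4 = True. Stack: [True]
POP_JUMP_IF_FALSE → pop True; no jump. Stack: []
LOAD_FAST_LOAD_FAST t,b → push 2804,36. Stack: [2804, 36]
BINARY_OP | → 2804 | 36 = 2804. Stack: [2804]
STORE_FAST t → t=2804. Stack: []
LOAD_FAST i → push 3. Stack: [3]
LOAD_CONST → push 1. Stack: [3, 1]
BINARY_OP + → 3 + 1 = 4. Stack: [4]
STORE_FAST i → i=4. Stack: []
LOAD_FAST i → push 4. Stack: [4]
LOAD_CONST → push 4. Stack: [4, 4]
COMPARE_OP bool(<) → 4 vs 4 = False. Stack: [False]
POP_JUMP_IF_FALSE → pop False; jump. Stack: []
LOAD_FAST t → push 2804. Stack: [2804]
RETURN_VALUE → return 2804.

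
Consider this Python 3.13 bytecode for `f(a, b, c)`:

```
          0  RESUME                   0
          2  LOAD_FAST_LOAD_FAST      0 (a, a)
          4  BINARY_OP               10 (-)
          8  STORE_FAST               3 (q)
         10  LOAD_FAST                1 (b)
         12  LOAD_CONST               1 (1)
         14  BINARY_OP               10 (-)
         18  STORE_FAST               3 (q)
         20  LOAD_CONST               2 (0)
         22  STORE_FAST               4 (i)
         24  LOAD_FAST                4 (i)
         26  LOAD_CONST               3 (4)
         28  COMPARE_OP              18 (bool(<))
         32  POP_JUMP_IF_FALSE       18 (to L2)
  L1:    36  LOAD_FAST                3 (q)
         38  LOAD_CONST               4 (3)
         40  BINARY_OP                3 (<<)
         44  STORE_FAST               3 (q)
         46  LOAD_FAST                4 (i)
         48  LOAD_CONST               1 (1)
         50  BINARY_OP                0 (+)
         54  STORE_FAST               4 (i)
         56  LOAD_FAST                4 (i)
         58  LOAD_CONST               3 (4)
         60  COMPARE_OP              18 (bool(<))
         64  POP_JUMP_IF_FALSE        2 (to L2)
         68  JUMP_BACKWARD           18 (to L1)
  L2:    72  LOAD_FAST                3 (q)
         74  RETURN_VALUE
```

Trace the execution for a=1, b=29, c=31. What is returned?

LOAD_FAST_LOAD_FAST a,a → push 1,1. Stack: [1, 1]
BINARY_OP - → 1 - 1 = 0. Stack: [0]
STORE_FAST q → q=0. Stack: []
LOAD_FAST b → push 29. Stack: [29]
LOAD_CONST → push 1. Stack: [29, 1]
BINARY_OP - → 29 - 1 = 28. Stack: [28]
STORE_FAST q → q=28. Stack: []
LOAD_CONST → push 0. Stack: [0]
STORE_FAST i → i=0. Stack: []
LOAD_FAST i → push 0. Stack: [0]
LOAD_CONST → push 4. Stack: [0, 4]
COMPARE_OP bool(<) → 0 vs 4 = True. Stack: [True]
POP_JUMP_IF_FALSE → pop True; no jump. Stack: []
LOAD_FAST q → push 28. Stack: [28]
LOAD_CONST → push 3. Stack: [28, 3]
BINARY_OP << → 28 << 3 = 224. Stack: [224]
STORE_FAST q → q=224. Stack: []
LOAD_FAST i → push 0. Stack: [0]
LOAD_CONST → push 1. Stack: [0, 1]
BINARY_OP + → 0 + 1 = 1. Stack: [1]
STORE_FAST i → i=1. Stack: []
LOAD_FAST i → push 1. Stack: [1]
LOAD_CONST → push 4. Stack: [1, 4]
COMPARE_OP bool(<) → 1 vs 4 = True. Stack: [True]
POP_JUMP_IF_FALSE → pop True; no jump. Stack: []
LOAD_FAST q → push 224. Stack: [224]
LOAD_CONST → push 3. Stack: [224, 3]
BINARY_OP << → 224 << 3 = 1792. Stack: [1792]
STORE_FAST q → q=1792. Stack: []
LOAD_FAST i → push 1. Stack: [1]
LOAD_CONST → push 1. Stack: [1, 1]
BINARY_OP + → 1 + 1 = 2. Stack: [2]
STORE_FAST i → i=2. Stack: []
LOAD_FAST i → push 2. Stack: [2]
LOAD_CONST → push 4. Stack: [2, 4]
COMPARE_OP bool(<) → 2 vs 4 = True. Stack: [True]
POP_JUMP_IF_FALSE → pop True; no jump. Stack: []
LOAD_FAST q → push 1792. Stack: [1792]
LOAD_CONST → push 3. Stack: [1792, 3]
BINARY_OP << → 1792 << 3 = 14336. Stack: [14336]
STORE_FAST q → q=14336. Stack: []
LOAD_FAST i → push 2. Stack: [2]
LOAD_CONST → push 1. Stack: [2, 1]
BINARY_OP + → 2 + 1 = 3. Stack: [3]
STORE_FAST i → i=3. Stack: []
LOAD_FAST i → push 3. Stack: [3]
LOAD_CONST → push 4. Stack: [3, 4]
COMPARE_OP bool(<) → 3 vs 4 = True. Stack: [True]
POP_JUMP_IF_FALSE → pop True; no jump. Stack: []
LOAD_FAST q → push 14336. Stack: [14336]
LOAD_CONST → push 3. Stack: [14336, 3]
BINARY_OP << → 14336 << 3 = 114688. Stack: [114688]
STORE_FAST q → q=114688. Stack: []
LOAD_FAST i → push 3. Stack: [3]
LOAD_CONST → push 1. Stack: [3, 1]
BINARY_OP + → 3 + 1 = 4. Stack: [4]
STORE_FAST i → i=4. Stack: []
LOAD_FAST i → push 4. Stack: [4]
LOAD_CONST → push 4. Stack: [4, 4]
COMPARE_OP bool(<) → 4 vs 4 = False. Stack: [False]
POP_JUMP_IF_FALSE → pop False; jump. Stack: []
LOAD_FAST q → push 114688. Stack: [114688]
RETURN_VALUE → return 114688.

114688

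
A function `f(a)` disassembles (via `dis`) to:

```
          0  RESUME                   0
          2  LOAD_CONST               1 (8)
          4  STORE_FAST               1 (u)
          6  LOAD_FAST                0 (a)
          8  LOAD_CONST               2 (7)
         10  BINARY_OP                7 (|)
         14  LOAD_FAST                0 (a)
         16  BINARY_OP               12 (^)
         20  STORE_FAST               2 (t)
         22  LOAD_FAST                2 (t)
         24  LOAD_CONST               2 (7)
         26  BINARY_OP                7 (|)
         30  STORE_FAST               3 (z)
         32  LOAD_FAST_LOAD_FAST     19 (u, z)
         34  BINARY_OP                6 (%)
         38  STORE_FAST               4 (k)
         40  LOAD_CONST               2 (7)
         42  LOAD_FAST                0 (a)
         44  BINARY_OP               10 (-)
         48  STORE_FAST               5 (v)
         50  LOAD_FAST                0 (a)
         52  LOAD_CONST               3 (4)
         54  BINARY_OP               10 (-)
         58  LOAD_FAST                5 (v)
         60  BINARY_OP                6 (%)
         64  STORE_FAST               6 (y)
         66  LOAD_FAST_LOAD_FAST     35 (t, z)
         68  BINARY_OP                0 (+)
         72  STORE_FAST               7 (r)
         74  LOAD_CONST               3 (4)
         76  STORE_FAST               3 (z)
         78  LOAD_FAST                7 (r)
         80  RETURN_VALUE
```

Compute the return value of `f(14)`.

8

LOAD_CONST → push 8. Stack: [8]
STORE_FAST u → u=8. Stack: []
LOAD_FAST a → push 14. Stack: [14]
LOAD_CONST → push 7. Stack: [14, 7]
BINARY_OP | → 14 | 7 = 15. Stack: [15]
LOAD_FAST a → push 14. Stack: [15, 14]
BINARY_OP ^ → 15 ^ 14 = 1. Stack: [1]
STORE_FAST t → t=1. Stack: []
LOAD_FAST t → push 1. Stack: [1]
LOAD_CONST → push 7. Stack: [1, 7]
BINARY_OP | → 1 | 7 = 7. Stack: [7]
STORE_FAST z → z=7. Stack: []
LOAD_FAST_LOAD_FAST u,z → push 8,7. Stack: [8, 7]
BINARY_OP % → 8 % 7 = 1. Stack: [1]
STORE_FAST k → k=1. Stack: []
LOAD_CONST → push 7. Stack: [7]
LOAD_FAST a → push 14. Stack: [7, 14]
BINARY_OP - → 7 - 14 = -7. Stack: [-7]
STORE_FAST v → v=-7. Stack: []
LOAD_FAST a → push 14. Stack: [14]
LOAD_CONST → push 4. Stack: [14, 4]
BINARY_OP - → 14 - 4 = 10. Stack: [10]
LOAD_FAST v → push -7. Stack: [10, -7]
BINARY_OP % → 10 % -7 = -4. Stack: [-4]
STORE_FAST y → y=-4. Stack: []
LOAD_FAST_LOAD_FAST t,z → push 1,7. Stack: [1, 7]
BINARY_OP + → 1 + 7 = 8. Stack: [8]
STORE_FAST r → r=8. Stack: []
LOAD_CONST → push 4. Stack: [4]
STORE_FAST z → z=4. Stack: []
LOAD_FAST r → push 8. Stack: [8]
RETURN_VALUE → return 8.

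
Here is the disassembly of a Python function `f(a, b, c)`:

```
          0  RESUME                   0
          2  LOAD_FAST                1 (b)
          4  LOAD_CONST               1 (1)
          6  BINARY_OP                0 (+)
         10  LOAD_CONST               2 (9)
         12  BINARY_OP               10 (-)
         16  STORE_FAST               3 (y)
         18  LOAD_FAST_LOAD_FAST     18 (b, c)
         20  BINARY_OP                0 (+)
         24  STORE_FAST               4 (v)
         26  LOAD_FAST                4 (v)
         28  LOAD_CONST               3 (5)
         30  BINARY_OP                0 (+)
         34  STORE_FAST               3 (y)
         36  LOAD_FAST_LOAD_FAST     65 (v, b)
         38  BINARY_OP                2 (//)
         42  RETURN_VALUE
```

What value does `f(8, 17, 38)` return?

LOAD_FAST b → push 17. Stack: [17]
LOAD_CONST → push 1. Stack: [17, 1]
BINARY_OP + → 17 + 1 = 18. Stack: [18]
LOAD_CONST → push 9. Stack: [18, 9]
BINARY_OP - → 18 - 9 = 9. Stack: [9]
STORE_FAST y → y=9. Stack: []
LOAD_FAST_LOAD_FAST b,c → push 17,38. Stack: [17, 38]
BINARY_OP + → 17 + 38 = 55. Stack: [55]
STORE_FAST v → v=55. Stack: []
LOAD_FAST v → push 55. Stack: [55]
LOAD_CONST → push 5. Stack: [55, 5]
BINARY_OP + → 55 + 5 = 60. Stack: [60]
STORE_FAST y → y=60. Stack: []
LOAD_FAST_LOAD_FAST v,b → push 55,17. Stack: [55, 17]
BINARY_OP // → 55 // 17 = 3. Stack: [3]
RETURN_VALUE → return 3.

3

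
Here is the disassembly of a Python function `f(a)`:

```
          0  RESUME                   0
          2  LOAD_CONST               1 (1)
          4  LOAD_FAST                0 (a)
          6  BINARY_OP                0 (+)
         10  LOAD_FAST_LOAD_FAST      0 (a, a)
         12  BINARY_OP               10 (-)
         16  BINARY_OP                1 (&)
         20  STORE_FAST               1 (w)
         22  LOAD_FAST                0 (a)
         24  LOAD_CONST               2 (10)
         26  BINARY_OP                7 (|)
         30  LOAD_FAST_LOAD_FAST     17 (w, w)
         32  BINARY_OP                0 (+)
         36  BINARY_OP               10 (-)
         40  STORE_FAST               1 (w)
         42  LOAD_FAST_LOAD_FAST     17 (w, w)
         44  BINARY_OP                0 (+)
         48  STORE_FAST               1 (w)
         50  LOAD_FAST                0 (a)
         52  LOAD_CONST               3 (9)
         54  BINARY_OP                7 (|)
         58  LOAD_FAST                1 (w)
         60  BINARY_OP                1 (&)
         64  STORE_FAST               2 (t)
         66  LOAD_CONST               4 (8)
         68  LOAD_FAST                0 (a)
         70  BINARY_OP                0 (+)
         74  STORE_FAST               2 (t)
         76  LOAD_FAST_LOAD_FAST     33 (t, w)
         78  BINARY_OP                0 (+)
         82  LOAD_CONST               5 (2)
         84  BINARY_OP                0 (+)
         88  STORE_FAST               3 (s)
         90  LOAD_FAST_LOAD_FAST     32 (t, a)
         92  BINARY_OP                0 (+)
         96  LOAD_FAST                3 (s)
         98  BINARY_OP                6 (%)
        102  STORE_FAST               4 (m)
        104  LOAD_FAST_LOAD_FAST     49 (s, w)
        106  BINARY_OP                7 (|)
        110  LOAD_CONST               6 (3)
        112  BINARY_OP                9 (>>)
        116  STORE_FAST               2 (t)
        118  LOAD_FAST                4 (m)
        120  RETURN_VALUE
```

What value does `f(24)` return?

56

LOAD_CONST → push 1. Stack: [1]
LOAD_FAST a → push 24. Stack: [1, 24]
BINARY_OP + → 1 + 24 = 25. Stack: [25]
LOAD_FAST_LOAD_FAST a,a → push 24,24. Stack: [25, 24, 24]
BINARY_OP - → 24 - 24 = 0. Stack: [25, 0]
BINARY_OP & → 25 & 0 = 0. Stack: [0]
STORE_FAST w → w=0. Stack: []
LOAD_FAST a → push 24. Stack: [24]
LOAD_CONST → push 10. Stack: [24, 10]
BINARY_OP | → 24 | 10 = 26. Stack: [26]
LOAD_FAST_LOAD_FAST w,w → push 0,0. Stack: [26, 0, 0]
BINARY_OP + → 0 + 0 = 0. Stack: [26, 0]
BINARY_OP - → 26 - 0 = 26. Stack: [26]
STORE_FAST w → w=26. Stack: []
LOAD_FAST_LOAD_FAST w,w → push 26,26. Stack: [26, 26]
BINARY_OP + → 26 + 26 = 52. Stack: [52]
STORE_FAST w → w=52. Stack: []
LOAD_FAST a → push 24. Stack: [24]
LOAD_CONST → push 9. Stack: [24, 9]
BINARY_OP | → 24 | 9 = 25. Stack: [25]
LOAD_FAST w → push 52. Stack: [25, 52]
BINARY_OP & → 25 & 52 = 16. Stack: [16]
STORE_FAST t → t=16. Stack: []
LOAD_CONST → push 8. Stack: [8]
LOAD_FAST a → push 24. Stack: [8, 24]
BINARY_OP + → 8 + 24 = 32. Stack: [32]
STORE_FAST t → t=32. Stack: []
LOAD_FAST_LOAD_FAST t,w → push 32,52. Stack: [32, 52]
BINARY_OP + → 32 + 52 = 84. Stack: [84]
LOAD_CONST → push 2. Stack: [84, 2]
BINARY_OP + → 84 + 2 = 86. Stack: [86]
STORE_FAST s → s=86. Stack: []
LOAD_FAST_LOAD_FAST t,a → push 32,24. Stack: [32, 24]
BINARY_OP + → 32 + 24 = 56. Stack: [56]
LOAD_FAST s → push 86. Stack: [56, 86]
BINARY_OP % → 56 % 86 = 56. Stack: [56]
STORE_FAST m → m=56. Stack: []
LOAD_FAST_LOAD_FAST s,w → push 86,52. Stack: [86, 52]
BINARY_OP | → 86 | 52 = 118. Stack: [118]
LOAD_CONST → push 3. Stack: [118, 3]
BINARY_OP >> → 118 >> 3 = 14. Stack: [14]
STORE_FAST t → t=14. Stack: []
LOAD_FAST m → push 56. Stack: [56]
RETURN_VALUE → return 56.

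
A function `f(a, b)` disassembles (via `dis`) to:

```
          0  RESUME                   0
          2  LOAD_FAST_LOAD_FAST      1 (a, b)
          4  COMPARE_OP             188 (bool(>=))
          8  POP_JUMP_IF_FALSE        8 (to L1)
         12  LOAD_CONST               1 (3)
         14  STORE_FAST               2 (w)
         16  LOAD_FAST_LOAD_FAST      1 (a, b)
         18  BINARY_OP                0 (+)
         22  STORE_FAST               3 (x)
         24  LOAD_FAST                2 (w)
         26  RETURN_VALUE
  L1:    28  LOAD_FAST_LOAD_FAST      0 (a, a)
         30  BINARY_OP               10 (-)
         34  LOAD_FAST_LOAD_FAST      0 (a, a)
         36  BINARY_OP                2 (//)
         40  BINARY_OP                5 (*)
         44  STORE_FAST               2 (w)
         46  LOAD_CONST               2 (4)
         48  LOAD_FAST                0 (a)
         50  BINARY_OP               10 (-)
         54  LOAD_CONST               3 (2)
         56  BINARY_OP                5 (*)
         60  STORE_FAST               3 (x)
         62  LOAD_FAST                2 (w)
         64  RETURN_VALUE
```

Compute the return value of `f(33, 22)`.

LOAD_FAST_LOAD_FAST a,b → push 33,22. Stack: [33, 22]
COMPARE_OP bool(>=) → 33 vs 22 = True. Stack: [True]
POP_JUMP_IF_FALSE → pop True; no jump. Stack: []
LOAD_CONST → push 3. Stack: [3]
STORE_FAST w → w=3. Stack: []
LOAD_FAST_LOAD_FAST a,b → push 33,22. Stack: [33, 22]
BINARY_OP + → 33 + 22 = 55. Stack: [55]
STORE_FAST x → x=55. Stack: []
LOAD_FAST w → push 3. Stack: [3]
RETURN_VALUE → return 3.

3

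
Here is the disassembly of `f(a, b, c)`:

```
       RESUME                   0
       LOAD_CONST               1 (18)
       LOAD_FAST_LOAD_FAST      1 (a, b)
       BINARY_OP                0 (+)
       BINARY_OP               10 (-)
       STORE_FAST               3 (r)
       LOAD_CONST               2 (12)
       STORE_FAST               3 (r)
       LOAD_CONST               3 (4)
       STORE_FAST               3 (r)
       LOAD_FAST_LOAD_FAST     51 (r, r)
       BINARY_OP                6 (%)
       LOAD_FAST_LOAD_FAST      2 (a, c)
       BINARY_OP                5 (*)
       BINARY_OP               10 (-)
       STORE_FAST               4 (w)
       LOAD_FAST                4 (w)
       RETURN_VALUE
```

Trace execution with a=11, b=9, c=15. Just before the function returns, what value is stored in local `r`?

LOAD_CONST → push 18. Stack: [18]
LOAD_FAST_LOAD_FAST a,b → push 11,9. Stack: [18, 11, 9]
BINARY_OP + → 11 + 9 = 20. Stack: [18, 20]
BINARY_OP - → 18 - 20 = -2. Stack: [-2]
STORE_FAST r → r=-2. Stack: []
LOAD_CONST → push 12. Stack: [12]
STORE_FAST r → r=12. Stack: []
LOAD_CONST → push 4. Stack: [4]
STORE_FAST r → r=4. Stack: []
LOAD_FAST_LOAD_FAST r,r → push 4,4. Stack: [4, 4]
BINARY_OP % → 4 % 4 = 0. Stack: [0]
LOAD_FAST_LOAD_FAST a,c → push 11,15. Stack: [0, 11, 15]
BINARY_OP * → 11 * 15 = 165. Stack: [0, 165]
BINARY_OP - → 0 - 165 = -165. Stack: [-165]
STORE_FAST w → w=-165. Stack: []
LOAD_FAST w → push -165. Stack: [-165]
RETURN_VALUE → return -165.

4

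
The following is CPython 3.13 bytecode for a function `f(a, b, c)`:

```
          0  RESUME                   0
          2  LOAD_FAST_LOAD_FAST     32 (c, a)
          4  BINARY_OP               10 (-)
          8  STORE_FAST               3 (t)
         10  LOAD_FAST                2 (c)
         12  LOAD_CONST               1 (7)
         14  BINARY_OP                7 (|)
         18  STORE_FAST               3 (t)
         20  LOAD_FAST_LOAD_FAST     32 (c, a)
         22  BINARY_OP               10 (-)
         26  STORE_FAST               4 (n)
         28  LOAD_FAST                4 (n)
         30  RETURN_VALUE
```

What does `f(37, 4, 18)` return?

LOAD_FAST_LOAD_FAST c,a → push 18,37. Stack: [18, 37]
BINARY_OP - → 18 - 37 = -19. Stack: [-19]
STORE_FAST t → t=-19. Stack: []
LOAD_FAST c → push 18. Stack: [18]
LOAD_CONST → push 7. Stack: [18, 7]
BINARY_OP | → 18 | 7 = 23. Stack: [23]
STORE_FAST t → t=23. Stack: []
LOAD_FAST_LOAD_FAST c,a → push 18,37. Stack: [18, 37]
BINARY_OP - → 18 - 37 = -19. Stack: [-19]
STORE_FAST n → n=-19. Stack: []
LOAD_FAST n → push -19. Stack: [-19]
RETURN_VALUE → return -19.

-19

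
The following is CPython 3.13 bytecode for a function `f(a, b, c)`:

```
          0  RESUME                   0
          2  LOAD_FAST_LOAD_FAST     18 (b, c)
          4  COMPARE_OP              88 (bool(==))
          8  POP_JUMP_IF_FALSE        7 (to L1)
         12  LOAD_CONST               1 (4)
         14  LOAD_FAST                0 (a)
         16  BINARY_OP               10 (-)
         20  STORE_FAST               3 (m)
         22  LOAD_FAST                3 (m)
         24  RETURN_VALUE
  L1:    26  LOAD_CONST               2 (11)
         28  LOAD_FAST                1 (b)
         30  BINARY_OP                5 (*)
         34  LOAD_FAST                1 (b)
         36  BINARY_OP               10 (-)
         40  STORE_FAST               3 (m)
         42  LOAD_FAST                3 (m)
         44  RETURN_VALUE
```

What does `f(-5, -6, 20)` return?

LOAD_FAST_LOAD_FAST b,c → push -6,20. Stack: [-6, 20]
COMPARE_OP bool(==) → -6 vs 20 = False. Stack: [False]
POP_JUMP_IF_FALSE → pop False; jump. Stack: []
LOAD_CONST → push 11. Stack: [11]
LOAD_FAST b → push -6. Stack: [11, -6]
BINARY_OP * → 11 * -6 = -66. Stack: [-66]
LOAD_FAST b → push -6. Stack: [-66, -6]
BINARY_OP - → -66 - -6 = -60. Stack: [-60]
STORE_FAST m → m=-60. Stack: []
LOAD_FAST m → push -60. Stack: [-60]
RETURN_VALUE → return -60.

-60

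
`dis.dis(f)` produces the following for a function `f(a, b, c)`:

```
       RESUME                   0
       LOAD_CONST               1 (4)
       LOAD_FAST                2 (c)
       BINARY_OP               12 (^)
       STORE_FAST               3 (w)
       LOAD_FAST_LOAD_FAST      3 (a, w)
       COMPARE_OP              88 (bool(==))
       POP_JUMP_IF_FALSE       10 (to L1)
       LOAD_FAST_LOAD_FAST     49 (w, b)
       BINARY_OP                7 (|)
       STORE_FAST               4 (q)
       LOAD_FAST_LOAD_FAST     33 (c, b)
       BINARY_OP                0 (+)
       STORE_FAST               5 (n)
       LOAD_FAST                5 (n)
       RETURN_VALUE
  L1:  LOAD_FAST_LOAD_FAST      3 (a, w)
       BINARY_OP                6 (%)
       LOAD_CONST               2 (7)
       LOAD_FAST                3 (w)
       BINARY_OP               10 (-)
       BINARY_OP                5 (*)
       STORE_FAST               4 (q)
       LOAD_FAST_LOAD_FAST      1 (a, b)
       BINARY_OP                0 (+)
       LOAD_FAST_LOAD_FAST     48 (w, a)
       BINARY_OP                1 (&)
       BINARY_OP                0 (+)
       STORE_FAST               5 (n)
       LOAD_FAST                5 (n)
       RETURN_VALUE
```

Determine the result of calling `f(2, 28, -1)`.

LOAD_CONST → push 4. Stack: [4]
LOAD_FAST c → push -1. Stack: [4, -1]
BINARY_OP ^ → 4 ^ -1 = -5. Stack: [-5]
STORE_FAST w → w=-5. Stack: []
LOAD_FAST_LOAD_FAST a,w → push 2,-5. Stack: [2, -5]
COMPARE_OP bool(==) → 2 vs -5 = False. Stack: [False]
POP_JUMP_IF_FALSE → pop False; jump. Stack: []
LOAD_FAST_LOAD_FAST a,w → push 2,-5. Stack: [2, -5]
BINARY_OP % → 2 % -5 = -3. Stack: [-3]
LOAD_CONST → push 7. Stack: [-3, 7]
LOAD_FAST w → push -5. Stack: [-3, 7, -5]
BINARY_OP - → 7 - -5 = 12. Stack: [-3, 12]
BINARY_OP * → -3 * 12 = -36. Stack: [-36]
STORE_FAST q → q=-36. Stack: []
LOAD_FAST_LOAD_FAST a,b → push 2,28. Stack: [2, 28]
BINARY_OP + → 2 + 28 = 30. Stack: [30]
LOAD_FAST_LOAD_FAST w,a → push -5,2. Stack: [30, -5, 2]
BINARY_OP & → -5 & 2 = 2. Stack: [30, 2]
BINARY_OP + → 30 + 2 = 32. Stack: [32]
STORE_FAST n → n=32. Stack: []
LOAD_FAST n → push 32. Stack: [32]
RETURN_VALUE → return 32.

32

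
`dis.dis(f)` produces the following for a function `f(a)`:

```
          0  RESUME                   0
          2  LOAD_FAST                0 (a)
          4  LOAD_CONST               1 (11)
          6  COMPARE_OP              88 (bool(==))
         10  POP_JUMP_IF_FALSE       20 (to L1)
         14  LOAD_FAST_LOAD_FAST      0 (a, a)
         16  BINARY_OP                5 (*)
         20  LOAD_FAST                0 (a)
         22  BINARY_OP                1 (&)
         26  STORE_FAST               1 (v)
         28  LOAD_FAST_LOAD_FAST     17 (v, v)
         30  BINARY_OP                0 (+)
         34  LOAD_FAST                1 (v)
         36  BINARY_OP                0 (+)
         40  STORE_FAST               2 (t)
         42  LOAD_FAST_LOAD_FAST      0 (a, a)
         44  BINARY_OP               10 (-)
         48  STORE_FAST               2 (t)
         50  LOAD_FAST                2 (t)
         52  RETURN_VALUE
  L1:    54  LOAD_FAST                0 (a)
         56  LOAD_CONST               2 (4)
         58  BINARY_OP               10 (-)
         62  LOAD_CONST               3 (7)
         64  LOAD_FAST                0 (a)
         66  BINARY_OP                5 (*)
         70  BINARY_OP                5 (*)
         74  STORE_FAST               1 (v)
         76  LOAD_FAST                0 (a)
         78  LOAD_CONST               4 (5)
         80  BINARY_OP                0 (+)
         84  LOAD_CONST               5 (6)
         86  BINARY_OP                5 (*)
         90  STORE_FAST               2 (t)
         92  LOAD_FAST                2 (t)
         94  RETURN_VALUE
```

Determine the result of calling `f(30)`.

LOAD_FAST a → push 30. Stack: [30]
LOAD_CONST → push 11. Stack: [30, 11]
COMPARE_OP bool(==) → 30 vs 11 = False. Stack: [False]
POP_JUMP_IF_FALSE → pop False; jump. Stack: []
LOAD_FAST a → push 30. Stack: [30]
LOAD_CONST → push 4. Stack: [30, 4]
BINARY_OP - → 30 - 4 = 26. Stack: [26]
LOAD_CONST → push 7. Stack: [26, 7]
LOAD_FAST a → push 30. Stack: [26, 7, 30]
BINARY_OP * → 7 * 30 = 210. Stack: [26, 210]
BINARY_OP * → 26 * 210 = 5460. Stack: [5460]
STORE_FAST v → v=5460. Stack: []
LOAD_FAST a → push 30. Stack: [30]
LOAD_CONST → push 5. Stack: [30, 5]
BINARY_OP + → 30 + 5 = 35. Stack: [35]
LOAD_CONST → push 6. Stack: [35, 6]
BINARY_OP * → 35 * 6 = 210. Stack: [210]
STORE_FAST t → t=210. Stack: []
LOAD_FAST t → push 210. Stack: [210]
RETURN_VALUE → return 210.

210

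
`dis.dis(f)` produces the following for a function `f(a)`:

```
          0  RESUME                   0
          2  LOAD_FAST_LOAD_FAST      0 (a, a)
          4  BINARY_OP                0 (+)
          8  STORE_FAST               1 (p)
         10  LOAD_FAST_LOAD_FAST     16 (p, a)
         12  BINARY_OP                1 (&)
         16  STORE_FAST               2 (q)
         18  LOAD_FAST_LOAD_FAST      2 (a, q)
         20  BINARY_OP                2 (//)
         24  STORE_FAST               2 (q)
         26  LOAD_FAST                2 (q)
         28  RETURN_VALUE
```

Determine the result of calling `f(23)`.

LOAD_FAST_LOAD_FAST a,a → push 23,23. Stack: [23, 23]
BINARY_OP + → 23 + 23 = 46. Stack: [46]
STORE_FAST p → p=46. Stack: []
LOAD_FAST_LOAD_FAST p,a → push 46,23. Stack: [46, 23]
BINARY_OP & → 46 & 23 = 6. Stack: [6]
STORE_FAST q → q=6. Stack: []
LOAD_FAST_LOAD_FAST a,q → push 23,6. Stack: [23, 6]
BINARY_OP // → 23 // 6 = 3. Stack: [3]
STORE_FAST q → q=3. Stack: []
LOAD_FAST q → push 3. Stack: [3]
RETURN_VALUE → return 3.

3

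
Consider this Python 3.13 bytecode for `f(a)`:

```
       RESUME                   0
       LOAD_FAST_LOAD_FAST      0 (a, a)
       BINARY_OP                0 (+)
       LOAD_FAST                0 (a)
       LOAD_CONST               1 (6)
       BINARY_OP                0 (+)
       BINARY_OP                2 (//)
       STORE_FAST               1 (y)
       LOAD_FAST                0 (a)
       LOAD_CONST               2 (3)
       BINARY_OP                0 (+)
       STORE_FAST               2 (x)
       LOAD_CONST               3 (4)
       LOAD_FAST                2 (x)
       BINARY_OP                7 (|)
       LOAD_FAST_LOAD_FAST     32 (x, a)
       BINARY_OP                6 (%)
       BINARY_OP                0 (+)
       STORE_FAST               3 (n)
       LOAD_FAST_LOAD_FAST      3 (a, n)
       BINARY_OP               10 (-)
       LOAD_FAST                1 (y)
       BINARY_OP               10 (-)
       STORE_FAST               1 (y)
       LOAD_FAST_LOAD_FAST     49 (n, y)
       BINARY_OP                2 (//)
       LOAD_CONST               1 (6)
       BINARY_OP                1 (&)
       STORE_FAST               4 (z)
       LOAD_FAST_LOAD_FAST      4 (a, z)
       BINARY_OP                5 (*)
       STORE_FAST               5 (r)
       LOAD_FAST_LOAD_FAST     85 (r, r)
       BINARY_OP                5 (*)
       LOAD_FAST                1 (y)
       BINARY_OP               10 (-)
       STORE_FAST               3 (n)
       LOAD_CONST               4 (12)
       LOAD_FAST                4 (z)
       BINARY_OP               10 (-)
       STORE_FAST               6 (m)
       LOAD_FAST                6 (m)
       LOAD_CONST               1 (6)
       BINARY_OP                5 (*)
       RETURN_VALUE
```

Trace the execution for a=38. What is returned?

60

LOAD_FAST_LOAD_FAST a,a → push 38,38. Stack: [38, 38]
BINARY_OP + → 38 + 38 = 76. Stack: [76]
LOAD_FAST a → push 38. Stack: [76, 38]
LOAD_CONST → push 6. Stack: [76, 38, 6]
BINARY_OP + → 38 + 6 = 44. Stack: [76, 44]
BINARY_OP // → 76 // 44 = 1. Stack: [1]
STORE_FAST y → y=1. Stack: []
LOAD_FAST a → push 38. Stack: [38]
LOAD_CONST → push 3. Stack: [38, 3]
BINARY_OP + → 38 + 3 = 41. Stack: [41]
STORE_FAST x → x=41. Stack: []
LOAD_CONST → push 4. Stack: [4]
LOAD_FAST x → push 41. Stack: [4, 41]
BINARY_OP | → 4 | 41 = 45. Stack: [45]
LOAD_FAST_LOAD_FAST x,a → push 41,38. Stack: [45, 41, 38]
BINARY_OP % → 41 % 38 = 3. Stack: [45, 3]
BINARY_OP + → 45 + 3 = 48. Stack: [48]
STORE_FAST n → n=48. Stack: []
LOAD_FAST_LOAD_FAST a,n → push 38,48. Stack: [38, 48]
BINARY_OP - → 38 - 48 = -10. Stack: [-10]
LOAD_FAST y → push 1. Stack: [-10, 1]
BINARY_OP - → -10 - 1 = -11. Stack: [-11]
STORE_FAST y → y=-11. Stack: []
LOAD_FAST_LOAD_FAST n,y → push 48,-11. Stack: [48, -11]
BINARY_OP // → 48 // -11 = -5. Stack: [-5]
LOAD_CONST → push 6. Stack: [-5, 6]
BINARY_OP & → -5 & 6 = 2. Stack: [2]
STORE_FAST z → z=2. Stack: []
LOAD_FAST_LOAD_FAST a,z → push 38,2. Stack: [38, 2]
BINARY_OP * → 38 * 2 = 76. Stack: [76]
STORE_FAST r → r=76. Stack: []
LOAD_FAST_LOAD_FAST r,r → push 76,76. Stack: [76, 76]
BINARY_OP * → 76 * 76 = 5776. Stack: [5776]
LOAD_FAST y → push -11. Stack: [5776, -11]
BINARY_OP - → 5776 - -11 = 5787. Stack: [5787]
STORE_FAST n → n=5787. Stack: []
LOAD_CONST → push 12. Stack: [12]
LOAD_FAST z → push 2. Stack: [12, 2]
BINARY_OP - → 12 - 2 = 10. Stack: [10]
STORE_FAST m → m=10. Stack: []
LOAD_FAST m → push 10. Stack: [10]
LOAD_CONST → push 6. Stack: [10, 6]
BINARY_OP * → 10 * 6 = 60. Stack: [60]
RETURN_VALUE → return 60.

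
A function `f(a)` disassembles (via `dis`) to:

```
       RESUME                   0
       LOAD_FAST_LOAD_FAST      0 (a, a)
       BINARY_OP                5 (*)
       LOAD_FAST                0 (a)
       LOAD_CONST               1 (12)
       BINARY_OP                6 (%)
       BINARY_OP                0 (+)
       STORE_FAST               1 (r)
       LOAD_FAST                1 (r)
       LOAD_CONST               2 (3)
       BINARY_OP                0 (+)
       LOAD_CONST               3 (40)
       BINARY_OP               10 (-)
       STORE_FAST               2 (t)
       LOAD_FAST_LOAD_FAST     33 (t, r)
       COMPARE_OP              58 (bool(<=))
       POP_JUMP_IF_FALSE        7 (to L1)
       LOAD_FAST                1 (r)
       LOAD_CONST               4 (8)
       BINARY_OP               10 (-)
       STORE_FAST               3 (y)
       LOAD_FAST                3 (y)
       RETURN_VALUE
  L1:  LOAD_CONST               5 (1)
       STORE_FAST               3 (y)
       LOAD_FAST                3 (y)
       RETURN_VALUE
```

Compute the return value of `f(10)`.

LOAD_FAST_LOAD_FAST a,a → push 10,10. Stack: [10, 10]
BINARY_OP * → 10 * 10 = 100. Stack: [100]
LOAD_FAST a → push 10. Stack: [100, 10]
LOAD_CONST → push 12. Stack: [100, 10, 12]
BINARY_OP % → 10 % 12 = 10. Stack: [100, 10]
BINARY_OP + → 100 + 10 = 110. Stack: [110]
STORE_FAST r → r=110. Stack: []
LOAD_FAST r → push 110. Stack: [110]
LOAD_CONST → push 3. Stack: [110, 3]
BINARY_OP + → 110 + 3 = 113. Stack: [113]
LOAD_CONST → push 40. Stack: [113, 40]
BINARY_OP - → 113 - 40 = 73. Stack: [73]
STORE_FAST t → t=73. Stack: []
LOAD_FAST_LOAD_FAST t,r → push 73,110. Stack: [73, 110]
COMPARE_OP bool(<=) → 73 vs 110 = True. Stack: [True]
POP_JUMP_IF_FALSE → pop True; no jump. Stack: []
LOAD_FAST r → push 110. Stack: [110]
LOAD_CONST → push 8. Stack: [110, 8]
BINARY_OP - → 110 - 8 = 102. Stack: [102]
STORE_FAST y → y=102. Stack: []
LOAD_FAST y → push 102. Stack: [102]
RETURN_VALUE → return 102.

102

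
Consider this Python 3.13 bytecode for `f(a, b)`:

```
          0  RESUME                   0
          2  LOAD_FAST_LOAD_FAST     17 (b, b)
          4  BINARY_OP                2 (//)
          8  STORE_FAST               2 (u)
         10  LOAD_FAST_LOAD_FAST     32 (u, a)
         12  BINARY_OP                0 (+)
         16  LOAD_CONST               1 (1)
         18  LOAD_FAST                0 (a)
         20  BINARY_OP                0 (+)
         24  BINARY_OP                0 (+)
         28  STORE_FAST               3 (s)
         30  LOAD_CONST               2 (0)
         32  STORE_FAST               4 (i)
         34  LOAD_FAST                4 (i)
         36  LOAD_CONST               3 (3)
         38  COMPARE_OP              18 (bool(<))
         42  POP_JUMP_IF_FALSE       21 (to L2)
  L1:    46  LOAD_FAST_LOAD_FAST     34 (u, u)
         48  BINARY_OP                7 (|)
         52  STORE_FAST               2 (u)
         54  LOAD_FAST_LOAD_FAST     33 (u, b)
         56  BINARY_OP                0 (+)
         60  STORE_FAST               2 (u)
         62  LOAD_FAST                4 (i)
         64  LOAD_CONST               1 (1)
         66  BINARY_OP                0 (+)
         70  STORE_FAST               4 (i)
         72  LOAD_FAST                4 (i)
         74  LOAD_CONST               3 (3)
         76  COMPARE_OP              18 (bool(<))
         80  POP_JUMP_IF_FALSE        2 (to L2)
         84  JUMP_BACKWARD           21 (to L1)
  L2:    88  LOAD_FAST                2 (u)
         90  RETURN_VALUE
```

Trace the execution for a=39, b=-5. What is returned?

-14

LOAD_FAST_LOAD_FAST b,b → push -5,-5. Stack: [-5, -5]
BINARY_OP // → -5 // -5 = 1. Stack: [1]
STORE_FAST u → u=1. Stack: []
LOAD_FAST_LOAD_FAST u,a → push 1,39. Stack: [1, 39]
BINARY_OP + → 1 + 39 = 40. Stack: [40]
LOAD_CONST → push 1. Stack: [40, 1]
LOAD_FAST a → push 39. Stack: [40, 1, 39]
BINARY_OP + → 1 + 39 = 40. Stack: [40, 40]
BINARY_OP + → 40 + 40 = 80. Stack: [80]
STORE_FAST s → s=80. Stack: []
LOAD_CONST → push 0. Stack: [0]
STORE_FAST i → i=0. Stack: []
LOAD_FAST i → push 0. Stack: [0]
LOAD_CONST → push 3. Stack: [0, 3]
COMPARE_OP bool(<) → 0 vs 3 = True. Stack: [True]
POP_JUMP_IF_FALSE → pop True; no jump. Stack: []
LOAD_FAST_LOAD_FAST u,u → push 1,1. Stack: [1, 1]
BINARY_OP | → 1 | 1 = 1. Stack: [1]
STORE_FAST u → u=1. Stack: []
LOAD_FAST_LOAD_FAST u,b → push 1,-5. Stack: [1, -5]
BINARY_OP + → 1 + -5 = -4. Stack: [-4]
STORE_FAST u → u=-4. Stack: []
LOAD_FAST i → push 0. Stack: [0]
LOAD_CONST → push 1. Stack: [0, 1]
BINARY_OP + → 0 + 1 = 1. Stack: [1]
STORE_FAST i → i=1. Stack: []
LOAD_FAST i → push 1. Stack: [1]
LOAD_CONST → push 3. Stack: [1, 3]
COMPARE_OP bool(<) → 1 vs 3 = True. Stack: [True]
POP_JUMP_IF_FALSE → pop True; no jump. Stack: []
LOAD_FAST_LOAD_FAST u,u → push -4,-4. Stack: [-4, -4]
BINARY_OP | → -4 | -4 = -4. Stack: [-4]
STORE_FAST u → u=-4. Stack: []
LOAD_FAST_LOAD_FAST u,b → push -4,-5. Stack: [-4, -5]
BINARY_OP + → -4 + -5 = -9. Stack: [-9]
STORE_FAST u → u=-9. Stack: []
LOAD_FAST i → push 1. Stack: [1]
LOAD_CONST → push 1. Stack: [1, 1]
BINARY_OP + → 1 + 1 = 2. Stack: [2]
STORE_FAST i → i=2. Stack: []
LOAD_FAST i → push 2. Stack: [2]
LOAD_CONST → push 3. Stack: [2, 3]
COMPARE_OP bool(<) → 2 vs 3 = True. Stack: [True]
POP_JUMP_IF_FALSE → pop True; no jump. Stack: []
LOAD_FAST_LOAD_FAST u,u → push -9,-9. Stack: [-9, -9]
BINARY_OP | → -9 | -9 = -9. Stack: [-9]
STORE_FAST u → u=-9. Stack: []
LOAD_FAST_LOAD_FAST u,b → push -9,-5. Stack: [-9, -5]
BINARY_OP + → -9 + -5 = -14. Stack: [-14]
STORE_FAST u → u=-14. Stack: []
LOAD_FAST i → push 2. Stack: [2]
LOAD_CONST → push 1. Stack: [2, 1]
BINARY_OP + → 2 + 1 = 3. Stack: [3]
STORE_FAST i → i=3. Stack: []
LOAD_FAST i → push 3. Stack: [3]
LOAD_CONST → push 3. Stack: [3, 3]
COMPARE_OP bool(<) → 3 vs 3 = False. Stack: [False]
POP_JUMP_IF_FALSE → pop False; jump. Stack: []
LOAD_FAST u → push -14. Stack: [-14]
RETURN_VALUE → return -14.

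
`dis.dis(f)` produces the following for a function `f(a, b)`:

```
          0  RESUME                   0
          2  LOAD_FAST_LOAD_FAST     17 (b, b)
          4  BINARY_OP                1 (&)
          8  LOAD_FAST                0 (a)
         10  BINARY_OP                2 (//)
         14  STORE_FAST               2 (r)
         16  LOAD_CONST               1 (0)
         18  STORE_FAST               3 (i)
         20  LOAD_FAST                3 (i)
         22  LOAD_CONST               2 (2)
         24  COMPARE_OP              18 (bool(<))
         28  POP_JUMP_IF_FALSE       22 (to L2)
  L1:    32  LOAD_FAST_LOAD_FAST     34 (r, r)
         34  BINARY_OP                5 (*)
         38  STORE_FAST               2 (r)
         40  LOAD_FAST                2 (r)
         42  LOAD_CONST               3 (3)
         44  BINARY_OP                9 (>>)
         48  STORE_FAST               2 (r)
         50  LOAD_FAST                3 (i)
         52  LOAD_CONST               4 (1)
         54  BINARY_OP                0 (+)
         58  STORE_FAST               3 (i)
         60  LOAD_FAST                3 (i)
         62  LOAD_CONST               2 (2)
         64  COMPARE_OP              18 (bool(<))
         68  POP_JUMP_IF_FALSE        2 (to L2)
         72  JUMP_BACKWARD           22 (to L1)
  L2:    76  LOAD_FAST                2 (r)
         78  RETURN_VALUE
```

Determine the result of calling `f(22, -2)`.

0

LOAD_FAST_LOAD_FAST b,b → push -2,-2. Stack: [-2, -2]
BINARY_OP & → -2 & -2 = -2. Stack: [-2]
LOAD_FAST a → push 22. Stack: [-2, 22]
BINARY_OP // → -2 // 22 = -1. Stack: [-1]
STORE_FAST r → r=-1. Stack: []
LOAD_CONST → push 0. Stack: [0]
STORE_FAST i → i=0. Stack: []
LOAD_FAST i → push 0. Stack: [0]
LOAD_CONST → push 2. Stack: [0, 2]
COMPARE_OP bool(<) → 0 vs 2 = True. Stack: [True]
POP_JUMP_IF_FALSE → pop True; no jump. Stack: []
LOAD_FAST_LOAD_FAST r,r → push -1,-1. Stack: [-1, -1]
BINARY_OP * → -1 * -1 = 1. Stack: [1]
STORE_FAST r → r=1. Stack: []
LOAD_FAST r → push 1. Stack: [1]
LOAD_CONST → push 3. Stack: [1, 3]
BINARY_OP >> → 1 >> 3 = 0. Stack: [0]
STORE_FAST r → r=0. Stack: []
LOAD_FAST i → push 0. Stack: [0]
LOAD_CONST → push 1. Stack: [0, 1]
BINARY_OP + → 0 + 1 = 1. Stack: [1]
STORE_FAST i → i=1. Stack: []
LOAD_FAST i → push 1. Stack: [1]
LOAD_CONST → push 2. Stack: [1, 2]
COMPARE_OP bool(<) → 1 vs 2 = True. Stack: [True]
POP_JUMP_IF_FALSE → pop True; no jump. Stack: []
LOAD_FAST_LOAD_FAST r,r → push 0,0. Stack: [0, 0]
BINARY_OP * → 0 * 0 = 0. Stack: [0]
STORE_FAST r → r=0. Stack: []
LOAD_FAST r → push 0. Stack: [0]
LOAD_CONST → push 3. Stack: [0, 3]
BINARY_OP >> → 0 >> 3 = 0. Stack: [0]
STORE_FAST r → r=0. Stack: []
LOAD_FAST i → push 1. Stack: [1]
LOAD_CONST → push 1. Stack: [1, 1]
BINARY_OP + → 1 + 1 = 2. Stack: [2]
STORE_FAST i → i=2. Stack: []
LOAD_FAST i → push 2. Stack: [2]
LOAD_CONST → push 2. Stack: [2, 2]
COMPARE_OP bool(<) → 2 vs 2 = False. Stack: [False]
POP_JUMP_IF_FALSE → pop False; jump. Stack: []
LOAD_FAST r → push 0. Stack: [0]
RETURN_VALUE → return 0.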